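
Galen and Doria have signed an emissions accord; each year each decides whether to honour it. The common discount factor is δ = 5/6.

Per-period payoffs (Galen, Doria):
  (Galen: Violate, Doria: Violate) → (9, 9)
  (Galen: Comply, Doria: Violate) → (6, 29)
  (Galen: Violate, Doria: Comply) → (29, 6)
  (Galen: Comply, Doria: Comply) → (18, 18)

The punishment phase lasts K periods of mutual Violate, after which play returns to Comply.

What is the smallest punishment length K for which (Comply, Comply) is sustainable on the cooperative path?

2

IC: δ(1−δ^K)/(1−δ) ≥ (29−18)/(18−9) = 11/9.
With δ = 5/6: need 1 − δ^K ≥ 11/9·(1−5/6)/(5/6), i.e. δ^K ≤ 0.7556.
Since (5/6)^1 = 0.8333 and (5/6)^2 = 0.6944, the smallest such K is 2.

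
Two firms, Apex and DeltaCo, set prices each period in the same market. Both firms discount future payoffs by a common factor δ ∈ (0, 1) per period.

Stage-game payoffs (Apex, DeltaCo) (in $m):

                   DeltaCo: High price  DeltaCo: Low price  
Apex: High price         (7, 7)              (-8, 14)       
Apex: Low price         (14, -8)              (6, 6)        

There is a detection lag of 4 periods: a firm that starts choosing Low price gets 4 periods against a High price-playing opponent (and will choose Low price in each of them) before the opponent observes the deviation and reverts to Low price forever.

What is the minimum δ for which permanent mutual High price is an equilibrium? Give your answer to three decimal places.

0.967

Deviating for the 4 undetected periods gains 14−7 = 7 per period over cooperation, then loses 7−6 = 1 per period forever once punishment starts.
Gain: 7(1 + δ + … + δ^3); loss: 1·δ^4/(1−δ).
No profitable deviation ⇔ 7(1−δ^4) ≤ 1·δ^4, i.e. δ^4 ≥ 7/(7+1) = 7/8.
Hence δ ≥ (7/8)^(1/4) ≈ 0.967.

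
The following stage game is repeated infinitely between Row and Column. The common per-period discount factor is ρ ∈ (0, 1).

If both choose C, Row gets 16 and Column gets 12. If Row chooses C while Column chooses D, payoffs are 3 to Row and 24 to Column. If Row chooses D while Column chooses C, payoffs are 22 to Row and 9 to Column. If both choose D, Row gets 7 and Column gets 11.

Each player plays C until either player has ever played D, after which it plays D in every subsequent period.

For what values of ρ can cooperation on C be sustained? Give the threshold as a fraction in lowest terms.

Row: cooperation gives 16 each period; deviation gives 22 once then 7 forever.
  16/(1−ρ) ≥ 22 + 7ρ/(1−ρ) ⇒ ρ ≥ 6/15 = 2/5.
Column: cooperation gives 12 each period; deviation gives 24 once then 11 forever.
  ρ ≥ 12/13.
Both must hold, so the binding constraint is Column's: ρ ≥ 12/13.

12/13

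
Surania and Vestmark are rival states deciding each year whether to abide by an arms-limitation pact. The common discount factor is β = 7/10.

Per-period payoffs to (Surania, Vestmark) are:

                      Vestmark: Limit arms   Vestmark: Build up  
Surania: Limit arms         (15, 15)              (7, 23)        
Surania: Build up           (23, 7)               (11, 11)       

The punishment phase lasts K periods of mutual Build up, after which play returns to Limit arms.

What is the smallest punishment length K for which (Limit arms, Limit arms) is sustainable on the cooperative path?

No profitable deviation requires (15−11)(β+…+β^K) ≥ 23−15, i.e. β+…+β^K ≥ 2 ≈ 2.0000.
With β = 7/10, the partial sums are K=1: 0.7000, K=2: 1.1900, K=3: 1.5330, K=4: 1.7731, K=5: 1.9412, K=6: 2.0588.
K = 6 is the first length at which the sum reaches 2.0000.

6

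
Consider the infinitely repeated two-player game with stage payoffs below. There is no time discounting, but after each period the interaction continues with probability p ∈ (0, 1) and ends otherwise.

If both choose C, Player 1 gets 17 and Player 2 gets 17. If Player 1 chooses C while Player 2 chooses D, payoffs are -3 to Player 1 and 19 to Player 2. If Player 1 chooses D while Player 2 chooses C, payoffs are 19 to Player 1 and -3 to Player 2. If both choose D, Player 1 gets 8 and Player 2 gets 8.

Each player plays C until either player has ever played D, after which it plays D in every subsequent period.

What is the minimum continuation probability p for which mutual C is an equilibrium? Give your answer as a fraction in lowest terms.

Expected cooperation value is 17 + p·17 + p²·17 + … = 17/(1−p); deviation gives 19 + p·8/(1−p).
17 ≥ 19(1−p) + 8p ⇒ 11p ≥ 2 ⇒ p ≥ 2/11.

2/11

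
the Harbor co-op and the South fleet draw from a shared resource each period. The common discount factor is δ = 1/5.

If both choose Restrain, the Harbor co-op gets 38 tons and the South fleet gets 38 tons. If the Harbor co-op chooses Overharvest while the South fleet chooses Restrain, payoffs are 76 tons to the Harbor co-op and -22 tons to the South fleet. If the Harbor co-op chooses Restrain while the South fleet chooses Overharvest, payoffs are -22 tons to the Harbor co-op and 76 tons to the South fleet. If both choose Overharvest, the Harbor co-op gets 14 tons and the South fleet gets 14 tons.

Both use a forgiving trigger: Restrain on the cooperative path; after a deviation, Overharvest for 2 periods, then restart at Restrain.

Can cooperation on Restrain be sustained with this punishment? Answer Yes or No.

Comparing payoff streams over the 3 periods until play realigns: cooperate → 38(1+δ+…+δ^2); deviate → 76 + 14(δ+…+δ^2).
Cooperation is sustained iff (38−14)(δ+…+δ^2) ≥ 76−38.
δ+…+δ^2 = 1/5·(1−(1/5)^2)/(1−1/5) = 0.2400, and (76−38)/(38−14) = 1.5833.
0.2400 < 1.5833, so cooperation is not sustainable.

No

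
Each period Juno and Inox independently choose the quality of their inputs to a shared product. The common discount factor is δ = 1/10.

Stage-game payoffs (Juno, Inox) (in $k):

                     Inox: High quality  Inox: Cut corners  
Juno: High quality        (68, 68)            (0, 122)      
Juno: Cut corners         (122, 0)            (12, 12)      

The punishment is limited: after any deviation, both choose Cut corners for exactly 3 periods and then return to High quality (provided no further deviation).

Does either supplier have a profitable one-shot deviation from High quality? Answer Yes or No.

Yes

A one-shot deviation gives 122 now, then 12 for 3 periods, then back to 68.
Gain from deviating: (122−68) today; loss: (68−12) in each of the next 3 periods.
No-deviation condition: (68−12)(δ+…+δ^3) ≥ 122−68, i.e. δ+…+δ^3 ≥ 27/28.
At δ = 1/10: δ+…+δ^3 = 0.1110 < 0.9643.
So cooperation is not sustainable.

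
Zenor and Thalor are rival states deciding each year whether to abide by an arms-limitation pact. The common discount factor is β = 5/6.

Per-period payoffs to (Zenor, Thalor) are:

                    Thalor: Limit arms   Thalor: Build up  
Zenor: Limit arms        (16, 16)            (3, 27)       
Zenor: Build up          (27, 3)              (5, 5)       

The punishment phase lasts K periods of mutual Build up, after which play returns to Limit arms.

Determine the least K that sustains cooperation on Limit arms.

No profitable deviation requires (16−5)(β+…+β^K) ≥ 27−16, i.e. β+…+β^K ≥ 1 ≈ 1.0000.
With β = 5/6, the partial sums are K=1: 0.8333, K=2: 1.5278.
K = 2 is the first length at which the sum reaches 1.0000.

2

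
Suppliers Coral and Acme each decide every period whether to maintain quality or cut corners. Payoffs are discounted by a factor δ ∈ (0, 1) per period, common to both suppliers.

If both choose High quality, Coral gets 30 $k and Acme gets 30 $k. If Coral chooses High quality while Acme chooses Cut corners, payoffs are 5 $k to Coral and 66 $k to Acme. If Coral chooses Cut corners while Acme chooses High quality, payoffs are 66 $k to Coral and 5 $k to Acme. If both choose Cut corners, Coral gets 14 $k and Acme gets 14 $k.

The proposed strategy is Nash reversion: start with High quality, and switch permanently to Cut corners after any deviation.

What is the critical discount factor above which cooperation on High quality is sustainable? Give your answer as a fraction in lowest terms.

Cooperation forever yields 30 each period: 30/(1−δ).
Deviating yields 66 once, then 14 forever: 66 + 14δ/(1−δ).
No profitable deviation requires 30/(1−δ) ≥ 66 + 14δ/(1−δ).
Multiplying by (1−δ): 30 ≥ 66(1−δ) + 14δ = 66 − 52δ.
So 52δ ≥ 36, i.e. δ ≥ 36/52 = 9/13.

9/13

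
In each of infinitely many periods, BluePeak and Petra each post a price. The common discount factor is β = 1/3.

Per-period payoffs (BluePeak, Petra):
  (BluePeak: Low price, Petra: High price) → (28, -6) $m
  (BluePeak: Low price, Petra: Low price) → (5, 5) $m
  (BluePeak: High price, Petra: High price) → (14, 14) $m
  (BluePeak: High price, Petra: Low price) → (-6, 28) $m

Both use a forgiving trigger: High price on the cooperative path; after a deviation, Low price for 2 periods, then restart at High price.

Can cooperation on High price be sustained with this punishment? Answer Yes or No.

Comparing payoff streams over the 3 periods until play realigns: cooperate → 14(1+β+…+β^2); deviate → 28 + 5(β+…+β^2).
Cooperation is sustained iff (14−5)(β+…+β^2) ≥ 28−14.
β+…+β^2 = 1/3·(1−(1/3)^2)/(1−1/3) = 0.4444, and (28−14)/(14−5) = 1.5556.
0.4444 < 1.5556, so cooperation is not sustainable.

No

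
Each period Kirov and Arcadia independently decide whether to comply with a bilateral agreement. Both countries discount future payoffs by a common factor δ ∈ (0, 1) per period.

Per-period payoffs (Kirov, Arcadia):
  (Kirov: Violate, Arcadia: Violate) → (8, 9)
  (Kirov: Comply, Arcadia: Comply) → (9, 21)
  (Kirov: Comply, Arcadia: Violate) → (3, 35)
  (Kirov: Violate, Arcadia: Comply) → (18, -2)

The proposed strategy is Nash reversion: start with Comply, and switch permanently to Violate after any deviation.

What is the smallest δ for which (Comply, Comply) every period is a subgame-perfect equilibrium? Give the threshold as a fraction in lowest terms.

9/10

For Kirov: deviation gain 18−9 = 9, per-period punishment loss 9−8 = 1. IC gives δ ≥ 9/10.
For Arcadia: gain 14, loss 12 per period, so δ ≥ 14/26 = 7/13.
The tighter constraint is Kirov's, so cooperation needs δ ≥ 9/10.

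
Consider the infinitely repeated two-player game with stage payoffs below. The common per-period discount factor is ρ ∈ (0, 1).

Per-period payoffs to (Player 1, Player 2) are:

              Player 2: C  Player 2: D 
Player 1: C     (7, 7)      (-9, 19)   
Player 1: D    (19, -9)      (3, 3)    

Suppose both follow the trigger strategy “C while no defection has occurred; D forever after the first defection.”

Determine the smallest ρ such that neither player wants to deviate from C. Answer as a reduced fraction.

7/(1−ρ) ≥ 19 + 3ρ/(1−ρ)
7 ≥ 19 − 16ρ
ρ ≥ 12/16 = 3/4.

3/4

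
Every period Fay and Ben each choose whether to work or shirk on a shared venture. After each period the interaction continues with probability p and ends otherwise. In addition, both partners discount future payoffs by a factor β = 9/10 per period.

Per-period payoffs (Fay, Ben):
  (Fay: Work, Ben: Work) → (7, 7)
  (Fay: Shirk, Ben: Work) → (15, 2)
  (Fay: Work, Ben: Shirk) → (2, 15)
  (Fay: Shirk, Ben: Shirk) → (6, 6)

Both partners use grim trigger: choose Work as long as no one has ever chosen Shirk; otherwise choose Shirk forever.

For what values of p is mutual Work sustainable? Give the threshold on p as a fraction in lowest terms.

With continuation probability p and discount β, the effective per-period discount factor is βp.
Grim-trigger IC: βp ≥ (15−7)/(15−6) = 8/9.
So p ≥ (8/9)/(9/10) = 80/81.

80/81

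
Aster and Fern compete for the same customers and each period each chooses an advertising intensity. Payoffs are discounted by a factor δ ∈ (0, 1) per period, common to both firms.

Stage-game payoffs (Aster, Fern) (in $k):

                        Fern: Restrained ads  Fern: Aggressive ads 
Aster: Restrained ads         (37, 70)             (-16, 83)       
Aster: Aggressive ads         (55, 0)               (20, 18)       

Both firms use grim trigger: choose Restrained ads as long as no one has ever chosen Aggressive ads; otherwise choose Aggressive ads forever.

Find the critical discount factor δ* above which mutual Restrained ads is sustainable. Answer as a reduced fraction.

For Aster: deviation gain 55−37 = 18, per-period punishment loss 37−20 = 17. IC gives δ ≥ 18/35.
For Fern: gain 13, loss 52 per period, so δ ≥ 13/65 = 1/5.
The tighter constraint is Aster's, so cooperation needs δ ≥ 18/35.

18/35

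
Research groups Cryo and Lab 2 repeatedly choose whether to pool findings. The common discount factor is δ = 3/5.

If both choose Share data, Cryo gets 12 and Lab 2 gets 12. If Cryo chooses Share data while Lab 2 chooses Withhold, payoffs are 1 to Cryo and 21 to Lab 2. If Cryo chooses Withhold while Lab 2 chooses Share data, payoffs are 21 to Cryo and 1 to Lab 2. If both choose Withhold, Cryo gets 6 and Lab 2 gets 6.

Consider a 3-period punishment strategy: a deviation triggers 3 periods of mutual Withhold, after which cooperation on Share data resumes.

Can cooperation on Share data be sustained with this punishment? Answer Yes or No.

A one-shot deviation gives 21 now, then 6 for 3 periods, then back to 12.
Gain from deviating: (21−12) today; loss: (12−6) in each of the next 3 periods.
No-deviation condition: (12−6)(δ+…+δ^3) ≥ 21−12, i.e. δ+…+δ^3 ≥ 3/2.
At δ = 3/5: δ+…+δ^3 = 1.1760 < 1.5000.
So cooperation is not sustainable.

No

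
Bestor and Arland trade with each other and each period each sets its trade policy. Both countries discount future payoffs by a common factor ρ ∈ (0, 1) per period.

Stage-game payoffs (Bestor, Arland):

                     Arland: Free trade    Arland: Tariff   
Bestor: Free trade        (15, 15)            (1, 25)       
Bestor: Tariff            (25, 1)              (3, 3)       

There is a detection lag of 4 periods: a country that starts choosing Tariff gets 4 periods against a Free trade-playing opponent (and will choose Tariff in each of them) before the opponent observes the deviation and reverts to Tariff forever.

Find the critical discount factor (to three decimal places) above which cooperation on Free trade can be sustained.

Deviating for the 4 undetected periods gains 25−15 = 10 per period over cooperation, then loses 15−3 = 12 per period forever once punishment starts.
Gain: 10(1 + ρ + … + ρ^3); loss: 12·ρ^4/(1−ρ).
No profitable deviation ⇔ 10(1−ρ^4) ≤ 12·ρ^4, i.e. ρ^4 ≥ 10/(10+12) = 5/11.
Hence ρ ≥ (5/11)^(1/4) ≈ 0.821.

0.821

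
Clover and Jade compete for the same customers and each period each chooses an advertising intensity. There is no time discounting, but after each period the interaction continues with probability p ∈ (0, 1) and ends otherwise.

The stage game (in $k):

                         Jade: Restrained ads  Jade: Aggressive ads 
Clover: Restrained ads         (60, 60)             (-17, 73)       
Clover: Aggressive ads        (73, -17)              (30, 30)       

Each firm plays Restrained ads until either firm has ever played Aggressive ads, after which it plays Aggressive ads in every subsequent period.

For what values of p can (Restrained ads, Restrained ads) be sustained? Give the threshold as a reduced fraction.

13/43

With no time discounting, the continuation probability p plays the role of the discount factor.
Grim-trigger IC: 60/(1−p) ≥ 73 + 30p/(1−p) ⇒ p ≥ (73−60)/(73−30) = 13/43.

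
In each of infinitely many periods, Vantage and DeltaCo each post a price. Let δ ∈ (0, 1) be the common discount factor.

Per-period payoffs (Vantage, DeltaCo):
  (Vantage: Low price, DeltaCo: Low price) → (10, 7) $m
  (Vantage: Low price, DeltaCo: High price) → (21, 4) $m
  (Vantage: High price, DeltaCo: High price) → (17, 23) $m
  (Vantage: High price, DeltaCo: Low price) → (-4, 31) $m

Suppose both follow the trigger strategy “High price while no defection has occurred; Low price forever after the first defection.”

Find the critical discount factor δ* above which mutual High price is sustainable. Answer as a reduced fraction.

Vantage's threshold: (21−17)/(21−10) = 4/11.
DeltaCo's threshold: (31−23)/(31−7) = 1/3.
4/11 > 1/3, so Vantage binds and δ* = 4/11.

4/11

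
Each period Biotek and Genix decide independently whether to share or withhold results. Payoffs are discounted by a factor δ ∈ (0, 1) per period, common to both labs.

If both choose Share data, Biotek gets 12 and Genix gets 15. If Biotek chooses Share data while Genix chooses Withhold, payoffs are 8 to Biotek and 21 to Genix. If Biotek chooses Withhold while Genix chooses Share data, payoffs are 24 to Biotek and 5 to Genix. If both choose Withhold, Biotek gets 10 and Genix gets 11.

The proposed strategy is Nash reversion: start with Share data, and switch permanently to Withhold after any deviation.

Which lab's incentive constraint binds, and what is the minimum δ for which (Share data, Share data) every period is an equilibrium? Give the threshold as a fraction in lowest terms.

Biotek; δ ≥ 6/7

For Biotek: deviation gain 24−12 = 12, per-period punishment loss 12−10 = 2. IC gives δ ≥ 12/14 = 6/7.
For Genix: gain 6, loss 4 per period, so δ ≥ 6/10 = 3/5.
The tighter constraint is Biotek's, so cooperation needs δ ≥ 6/7.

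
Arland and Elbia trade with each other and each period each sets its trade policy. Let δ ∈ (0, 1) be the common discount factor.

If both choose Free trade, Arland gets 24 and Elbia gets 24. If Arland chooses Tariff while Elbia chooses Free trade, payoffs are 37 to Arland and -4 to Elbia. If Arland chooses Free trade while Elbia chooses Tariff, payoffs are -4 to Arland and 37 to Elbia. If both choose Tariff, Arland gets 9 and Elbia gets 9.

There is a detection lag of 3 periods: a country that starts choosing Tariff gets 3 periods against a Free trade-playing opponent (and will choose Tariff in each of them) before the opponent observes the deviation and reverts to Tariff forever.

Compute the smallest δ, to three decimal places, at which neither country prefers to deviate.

Deviating for the 3 undetected periods gains 37−24 = 13 per period over cooperation, then loses 24−9 = 15 per period forever once punishment starts.
Gain: 13(1 + δ + … + δ^2); loss: 15·δ^3/(1−δ).
No profitable deviation ⇔ 13(1−δ^3) ≤ 15·δ^3, i.e. δ^3 ≥ 13/(13+15) = 13/28.
Hence δ ≥ (13/28)^(1/3) ≈ 0.774.

0.774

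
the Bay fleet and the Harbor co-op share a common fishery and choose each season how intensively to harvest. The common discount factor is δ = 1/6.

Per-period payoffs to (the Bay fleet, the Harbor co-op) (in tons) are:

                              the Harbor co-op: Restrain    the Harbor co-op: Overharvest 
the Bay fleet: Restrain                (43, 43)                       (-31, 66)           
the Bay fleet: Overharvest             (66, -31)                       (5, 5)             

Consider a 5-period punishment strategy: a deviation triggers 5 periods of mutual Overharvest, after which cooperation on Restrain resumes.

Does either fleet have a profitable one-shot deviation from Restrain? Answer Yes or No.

IC: δ+…+δ^5 ≥ (66−43)/(43−5) = 23/38.
At δ = 1/6: partial sum = 0.2000 < 0.6053. Cooperation not sustainable.

Yes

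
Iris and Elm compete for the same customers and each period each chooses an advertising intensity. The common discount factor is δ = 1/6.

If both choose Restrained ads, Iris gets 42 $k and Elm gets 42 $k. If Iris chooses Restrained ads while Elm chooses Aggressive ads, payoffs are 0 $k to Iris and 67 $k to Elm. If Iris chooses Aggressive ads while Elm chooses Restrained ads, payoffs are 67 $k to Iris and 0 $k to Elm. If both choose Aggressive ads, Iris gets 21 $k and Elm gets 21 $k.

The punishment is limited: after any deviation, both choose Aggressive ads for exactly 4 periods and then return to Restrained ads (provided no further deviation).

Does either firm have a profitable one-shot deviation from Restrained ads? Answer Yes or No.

Comparing payoff streams over the 5 periods until play realigns: cooperate → 42(1+δ+…+δ^4); deviate → 67 + 21(δ+…+δ^4).
Cooperation is sustained iff (42−21)(δ+…+δ^4) ≥ 67−42.
δ+…+δ^4 = 1/6·(1−(1/6)^4)/(1−1/6) = 0.1998, and (67−42)/(42−21) = 1.1905.
0.1998 < 1.1905, so cooperation is not sustainable.

Yes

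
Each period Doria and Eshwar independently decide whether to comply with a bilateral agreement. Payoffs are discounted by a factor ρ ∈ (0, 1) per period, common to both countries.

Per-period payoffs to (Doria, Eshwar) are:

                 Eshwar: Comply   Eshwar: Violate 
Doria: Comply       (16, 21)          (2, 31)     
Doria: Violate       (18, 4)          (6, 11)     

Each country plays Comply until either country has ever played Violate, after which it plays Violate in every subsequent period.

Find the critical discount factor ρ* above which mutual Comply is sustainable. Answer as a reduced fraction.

1/2

Doria: cooperation gives 16 each period; deviation gives 18 once then 6 forever.
  16/(1−ρ) ≥ 18 + 6ρ/(1−ρ) ⇒ ρ ≥ 2/12 = 1/6.
Eshwar: cooperation gives 21 each period; deviation gives 31 once then 11 forever.
  ρ ≥ 10/20 = 1/2.
Both must hold, so the binding constraint is Eshwar's: ρ ≥ 1/2.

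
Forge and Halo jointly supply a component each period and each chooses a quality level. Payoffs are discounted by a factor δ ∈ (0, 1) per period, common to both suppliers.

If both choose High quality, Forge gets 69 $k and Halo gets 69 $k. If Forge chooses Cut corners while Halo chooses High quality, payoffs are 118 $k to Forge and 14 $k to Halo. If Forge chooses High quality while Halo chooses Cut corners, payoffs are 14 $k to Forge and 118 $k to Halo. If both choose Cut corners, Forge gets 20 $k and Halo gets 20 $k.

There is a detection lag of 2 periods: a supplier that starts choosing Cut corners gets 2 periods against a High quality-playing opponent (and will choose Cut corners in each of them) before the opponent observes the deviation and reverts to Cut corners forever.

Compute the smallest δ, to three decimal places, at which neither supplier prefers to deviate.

The best deviation is to choose Cut corners for all 2 undetected periods, earning 118 each, then 20 forever once detected.
Deviation value: 118(1−δ^2)/(1−δ) + 20δ^2/(1−δ); cooperation value: 69/(1−δ).
IC: 69 ≥ 118(1−δ^2) + 20δ^2 = 118 − 98δ^2.
So δ^2 ≥ 49/98 = 1/2, giving δ ≥ (1/2)^(1/2) ≈ 0.707.

0.707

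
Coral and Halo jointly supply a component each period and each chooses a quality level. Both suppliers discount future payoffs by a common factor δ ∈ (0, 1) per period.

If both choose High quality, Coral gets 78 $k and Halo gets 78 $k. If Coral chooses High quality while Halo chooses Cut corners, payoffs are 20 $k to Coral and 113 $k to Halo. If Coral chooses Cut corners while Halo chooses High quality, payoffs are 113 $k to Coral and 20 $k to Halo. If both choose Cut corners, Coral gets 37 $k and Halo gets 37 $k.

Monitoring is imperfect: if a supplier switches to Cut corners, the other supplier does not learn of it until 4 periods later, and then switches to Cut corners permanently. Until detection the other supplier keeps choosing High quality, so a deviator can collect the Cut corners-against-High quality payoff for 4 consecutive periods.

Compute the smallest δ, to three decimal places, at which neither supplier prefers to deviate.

0.824

Deviating for the 4 undetected periods gains 113−78 = 35 per period over cooperation, then loses 78−37 = 41 per period forever once punishment starts.
Gain: 35(1 + δ + … + δ^3); loss: 41·δ^4/(1−δ).
No profitable deviation ⇔ 35(1−δ^4) ≤ 41·δ^4, i.e. δ^4 ≥ 35/(35+41) = 35/76.
Hence δ ≥ (35/76)^(1/4) ≈ 0.824.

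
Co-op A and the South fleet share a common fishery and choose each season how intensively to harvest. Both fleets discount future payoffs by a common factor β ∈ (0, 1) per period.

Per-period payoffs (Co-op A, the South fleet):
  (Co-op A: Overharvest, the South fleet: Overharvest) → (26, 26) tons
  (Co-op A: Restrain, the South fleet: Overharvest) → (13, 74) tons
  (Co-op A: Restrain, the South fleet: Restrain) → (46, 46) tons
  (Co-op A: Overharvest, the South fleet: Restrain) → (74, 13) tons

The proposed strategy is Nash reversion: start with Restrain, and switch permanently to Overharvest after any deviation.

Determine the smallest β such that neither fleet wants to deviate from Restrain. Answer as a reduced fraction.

7/12

Cooperation forever yields 46 each period: 46/(1−β).
Deviating yields 74 once, then 26 forever: 74 + 26β/(1−β).
No profitable deviation requires 46/(1−β) ≥ 74 + 26β/(1−β).
Multiplying by (1−β): 46 ≥ 74(1−β) + 26β = 74 − 48β.
So 48β ≥ 28, i.e. β ≥ 28/48 = 7/12.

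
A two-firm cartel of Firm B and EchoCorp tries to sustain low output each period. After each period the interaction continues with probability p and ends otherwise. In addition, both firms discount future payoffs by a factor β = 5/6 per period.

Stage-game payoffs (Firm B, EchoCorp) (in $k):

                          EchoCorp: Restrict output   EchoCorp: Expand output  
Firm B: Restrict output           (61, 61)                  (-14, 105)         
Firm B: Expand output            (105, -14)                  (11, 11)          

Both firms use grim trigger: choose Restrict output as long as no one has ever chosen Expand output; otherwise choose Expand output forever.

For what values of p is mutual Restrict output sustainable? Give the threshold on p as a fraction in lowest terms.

With continuation probability p and discount β, the effective per-period discount factor is βp.
Grim-trigger IC: βp ≥ (105−61)/(105−11) = 22/47.
So p ≥ (22/47)/(5/6) = 132/235.

132/235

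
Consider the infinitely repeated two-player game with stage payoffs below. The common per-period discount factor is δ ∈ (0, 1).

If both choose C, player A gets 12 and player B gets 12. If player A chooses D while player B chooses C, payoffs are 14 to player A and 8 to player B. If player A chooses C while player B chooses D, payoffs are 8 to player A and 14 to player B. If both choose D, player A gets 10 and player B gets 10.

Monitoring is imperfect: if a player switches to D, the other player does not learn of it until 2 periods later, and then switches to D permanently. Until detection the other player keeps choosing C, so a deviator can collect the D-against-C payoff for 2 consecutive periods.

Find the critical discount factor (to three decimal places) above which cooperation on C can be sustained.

0.707

A deviator earns 14 for 2 periods, then 10 forever; cooperating earns 12 forever. Multiplying the IC by (1−δ):
12 ≥ 14(1−δ^2) + 10δ^2, so 4·δ^2 ≥ 2 and δ^2 ≥ 1/2.
δ ≥ (1/2)^(1/2) ≈ 0.707.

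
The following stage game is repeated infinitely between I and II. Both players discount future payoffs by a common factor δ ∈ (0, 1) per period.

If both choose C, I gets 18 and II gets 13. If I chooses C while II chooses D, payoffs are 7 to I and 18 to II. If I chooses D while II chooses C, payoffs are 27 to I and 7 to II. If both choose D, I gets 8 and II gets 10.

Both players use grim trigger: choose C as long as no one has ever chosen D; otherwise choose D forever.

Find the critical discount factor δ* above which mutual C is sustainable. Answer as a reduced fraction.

5/8

For I: deviation gain 27−18 = 9, per-period punishment loss 18−8 = 10. IC gives δ ≥ 9/19.
For II: gain 5, loss 3 per period, so δ ≥ 5/8.
The tighter constraint is II's, so cooperation needs δ ≥ 5/8.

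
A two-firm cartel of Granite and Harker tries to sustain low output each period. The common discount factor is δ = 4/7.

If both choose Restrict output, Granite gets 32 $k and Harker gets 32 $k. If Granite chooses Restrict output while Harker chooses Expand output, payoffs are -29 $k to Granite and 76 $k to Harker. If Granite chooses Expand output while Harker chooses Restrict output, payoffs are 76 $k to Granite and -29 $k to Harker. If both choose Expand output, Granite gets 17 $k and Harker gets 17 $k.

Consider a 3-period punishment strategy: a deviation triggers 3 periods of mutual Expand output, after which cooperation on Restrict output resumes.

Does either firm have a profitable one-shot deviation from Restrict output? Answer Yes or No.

Yes

A one-shot deviation gives 76 now, then 17 for 3 periods, then back to 32.
Gain from deviating: (76−32) today; loss: (32−17) in each of the next 3 periods.
No-deviation condition: (32−17)(δ+…+δ^3) ≥ 76−32, i.e. δ+…+δ^3 ≥ 44/15.
At δ = 4/7: δ+…+δ^3 = 1.0845 < 2.9333.
So cooperation is not sustainable.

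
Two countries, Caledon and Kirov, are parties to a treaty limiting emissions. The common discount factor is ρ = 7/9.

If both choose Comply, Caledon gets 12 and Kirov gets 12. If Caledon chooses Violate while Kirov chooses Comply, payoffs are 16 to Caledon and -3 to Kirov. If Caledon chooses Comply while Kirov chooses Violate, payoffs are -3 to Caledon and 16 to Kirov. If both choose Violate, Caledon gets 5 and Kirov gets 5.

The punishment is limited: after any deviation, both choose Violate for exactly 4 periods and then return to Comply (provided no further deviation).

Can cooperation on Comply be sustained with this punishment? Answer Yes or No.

IC: ρ+…+ρ^4 ≥ (16−12)/(12−5) = 4/7.
At ρ = 7/9: partial sum = 2.2192 ≥ 0.5714. Cooperation sustainable.

Yes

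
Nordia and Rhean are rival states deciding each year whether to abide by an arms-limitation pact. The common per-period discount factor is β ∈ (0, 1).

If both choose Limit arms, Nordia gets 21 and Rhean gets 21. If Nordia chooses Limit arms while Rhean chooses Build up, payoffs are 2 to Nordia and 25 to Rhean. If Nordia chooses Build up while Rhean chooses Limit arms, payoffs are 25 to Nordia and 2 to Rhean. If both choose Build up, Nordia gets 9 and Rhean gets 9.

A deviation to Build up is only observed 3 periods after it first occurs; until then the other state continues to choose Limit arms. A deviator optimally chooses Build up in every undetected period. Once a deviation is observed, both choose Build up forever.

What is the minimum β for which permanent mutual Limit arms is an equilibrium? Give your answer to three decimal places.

Deviating for the 3 undetected periods gains 25−21 = 4 per period over cooperation, then loses 21−9 = 12 per period forever once punishment starts.
Gain: 4(1 + β + … + β^2); loss: 12·β^3/(1−β).
No profitable deviation ⇔ 4(1−β^3) ≤ 12·β^3, i.e. β^3 ≥ 4/(4+12) = 1/4.
Hence β ≥ (1/4)^(1/3) ≈ 0.630.

0.630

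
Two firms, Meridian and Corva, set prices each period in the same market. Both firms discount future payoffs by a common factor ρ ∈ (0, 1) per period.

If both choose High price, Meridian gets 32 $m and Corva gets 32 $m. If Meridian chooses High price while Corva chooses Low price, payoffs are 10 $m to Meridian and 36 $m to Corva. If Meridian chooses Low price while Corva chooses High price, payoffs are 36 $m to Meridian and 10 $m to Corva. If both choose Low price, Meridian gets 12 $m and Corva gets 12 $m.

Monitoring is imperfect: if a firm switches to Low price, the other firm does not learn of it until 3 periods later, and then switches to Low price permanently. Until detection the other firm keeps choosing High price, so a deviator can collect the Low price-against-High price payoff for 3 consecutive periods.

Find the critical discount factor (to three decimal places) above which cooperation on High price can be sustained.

0.550

A deviator earns 36 for 3 periods, then 12 forever; cooperating earns 32 forever. Multiplying the IC by (1−ρ):
32 ≥ 36(1−ρ^3) + 12ρ^3, so 24·ρ^3 ≥ 4 and ρ^3 ≥ 1/6.
ρ ≥ (1/6)^(1/3) ≈ 0.550.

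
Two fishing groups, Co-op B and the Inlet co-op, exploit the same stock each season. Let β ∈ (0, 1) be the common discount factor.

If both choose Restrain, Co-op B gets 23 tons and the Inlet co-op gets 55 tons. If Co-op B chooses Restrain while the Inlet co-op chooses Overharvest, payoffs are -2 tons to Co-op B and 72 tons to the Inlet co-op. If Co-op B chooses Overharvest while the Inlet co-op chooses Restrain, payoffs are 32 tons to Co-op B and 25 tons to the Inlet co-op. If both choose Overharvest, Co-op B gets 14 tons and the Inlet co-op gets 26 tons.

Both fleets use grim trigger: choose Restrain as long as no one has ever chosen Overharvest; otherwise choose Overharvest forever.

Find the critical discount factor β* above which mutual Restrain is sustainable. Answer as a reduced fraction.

1/2

For Co-op B: deviation gain 32−23 = 9, per-period punishment loss 23−14 = 9. IC gives β ≥ 9/18 = 1/2.
For the Inlet co-op: gain 17, loss 29 per period, so β ≥ 17/46.
The tighter constraint is Co-op B's, so cooperation needs β ≥ 1/2.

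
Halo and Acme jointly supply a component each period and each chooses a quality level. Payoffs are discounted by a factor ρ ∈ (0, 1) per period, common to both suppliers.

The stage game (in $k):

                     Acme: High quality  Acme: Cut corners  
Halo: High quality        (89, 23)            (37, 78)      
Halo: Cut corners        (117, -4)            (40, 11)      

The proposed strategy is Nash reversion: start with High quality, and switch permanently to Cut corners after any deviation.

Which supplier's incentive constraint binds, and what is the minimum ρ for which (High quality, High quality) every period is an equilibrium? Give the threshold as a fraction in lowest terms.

Halo: cooperation gives 89 each period; deviation gives 117 once then 40 forever.
  89/(1−ρ) ≥ 117 + 40ρ/(1−ρ) ⇒ ρ ≥ 28/77 = 4/11.
Acme: cooperation gives 23 each period; deviation gives 78 once then 11 forever.
  ρ ≥ 55/67.
Both must hold, so the binding constraint is Acme's: ρ ≥ 55/67.

Acme; ρ ≥ 55/67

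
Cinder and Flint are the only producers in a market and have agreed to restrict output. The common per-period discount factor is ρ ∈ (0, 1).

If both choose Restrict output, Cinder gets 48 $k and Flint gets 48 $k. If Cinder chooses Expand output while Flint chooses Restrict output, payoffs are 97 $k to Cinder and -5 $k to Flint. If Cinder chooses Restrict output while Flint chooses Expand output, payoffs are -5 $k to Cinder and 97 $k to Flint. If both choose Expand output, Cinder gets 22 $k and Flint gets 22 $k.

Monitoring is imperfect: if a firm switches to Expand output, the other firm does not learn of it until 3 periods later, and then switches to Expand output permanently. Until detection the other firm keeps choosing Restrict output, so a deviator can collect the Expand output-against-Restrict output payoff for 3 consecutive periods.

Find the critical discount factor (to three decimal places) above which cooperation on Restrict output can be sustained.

0.868

The best deviation is to choose Expand output for all 3 undetected periods, earning 97 each, then 22 forever once detected.
Deviation value: 97(1−ρ^3)/(1−ρ) + 22ρ^3/(1−ρ); cooperation value: 48/(1−ρ).
IC: 48 ≥ 97(1−ρ^3) + 22ρ^3 = 97 − 75ρ^3.
So ρ^3 ≥ 49/75, giving ρ ≥ (49/75)^(1/3) ≈ 0.868.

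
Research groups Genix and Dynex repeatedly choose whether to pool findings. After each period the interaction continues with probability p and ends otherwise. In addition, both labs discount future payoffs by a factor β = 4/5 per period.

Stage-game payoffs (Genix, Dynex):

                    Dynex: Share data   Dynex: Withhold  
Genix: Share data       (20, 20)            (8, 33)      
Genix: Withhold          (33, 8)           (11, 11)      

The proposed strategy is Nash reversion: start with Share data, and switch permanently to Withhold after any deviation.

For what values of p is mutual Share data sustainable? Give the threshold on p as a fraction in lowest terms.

65/88

With continuation probability p and discount β, the effective per-period discount factor is βp.
Grim-trigger IC: βp ≥ (33−20)/(33−11) = 13/22.
So p ≥ (13/22)/(4/5) = 65/88.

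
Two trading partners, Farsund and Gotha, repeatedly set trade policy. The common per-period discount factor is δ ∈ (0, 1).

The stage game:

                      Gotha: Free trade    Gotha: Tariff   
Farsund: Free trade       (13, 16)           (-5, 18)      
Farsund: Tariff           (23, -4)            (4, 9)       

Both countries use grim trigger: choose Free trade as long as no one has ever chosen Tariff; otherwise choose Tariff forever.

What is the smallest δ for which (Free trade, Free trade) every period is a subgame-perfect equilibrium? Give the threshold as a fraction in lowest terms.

Farsund: cooperation gives 13 each period; deviation gives 23 once then 4 forever.
  13/(1−δ) ≥ 23 + 4δ/(1−δ) ⇒ δ ≥ 10/19.
Gotha: cooperation gives 16 each period; deviation gives 18 once then 9 forever.
  δ ≥ 2/9.
Both must hold, so the binding constraint is Farsund's: δ ≥ 10/19.

10/19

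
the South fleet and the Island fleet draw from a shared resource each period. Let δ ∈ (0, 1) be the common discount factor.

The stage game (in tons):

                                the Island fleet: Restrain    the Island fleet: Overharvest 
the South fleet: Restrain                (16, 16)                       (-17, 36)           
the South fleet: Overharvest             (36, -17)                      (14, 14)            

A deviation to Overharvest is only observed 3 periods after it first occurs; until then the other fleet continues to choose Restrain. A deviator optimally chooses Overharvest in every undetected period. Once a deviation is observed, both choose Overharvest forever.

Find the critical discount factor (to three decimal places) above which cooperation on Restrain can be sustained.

A deviator earns 36 for 3 periods, then 14 forever; cooperating earns 16 forever. Multiplying the IC by (1−δ):
16 ≥ 36(1−δ^3) + 14δ^3, so 22·δ^3 ≥ 20 and δ^3 ≥ 10/11.
δ ≥ (10/11)^(1/3) ≈ 0.969.

0.969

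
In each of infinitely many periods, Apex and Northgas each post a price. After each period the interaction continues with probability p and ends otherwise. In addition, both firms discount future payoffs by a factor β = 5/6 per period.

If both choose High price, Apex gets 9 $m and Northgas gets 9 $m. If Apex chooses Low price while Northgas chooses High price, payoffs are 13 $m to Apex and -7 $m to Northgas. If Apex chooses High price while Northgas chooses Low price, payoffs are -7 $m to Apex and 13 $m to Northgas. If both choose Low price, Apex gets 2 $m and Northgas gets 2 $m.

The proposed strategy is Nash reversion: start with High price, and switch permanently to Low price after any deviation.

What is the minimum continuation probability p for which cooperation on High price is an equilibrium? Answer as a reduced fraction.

24/55

Expected continuation weight on next period's payoff is β·p = 5/6·p, which plays the role of the discount factor.
Cooperation requires 5/6·p ≥ (13−9)/(13−2) = 4/11, hence p ≥ 24/55.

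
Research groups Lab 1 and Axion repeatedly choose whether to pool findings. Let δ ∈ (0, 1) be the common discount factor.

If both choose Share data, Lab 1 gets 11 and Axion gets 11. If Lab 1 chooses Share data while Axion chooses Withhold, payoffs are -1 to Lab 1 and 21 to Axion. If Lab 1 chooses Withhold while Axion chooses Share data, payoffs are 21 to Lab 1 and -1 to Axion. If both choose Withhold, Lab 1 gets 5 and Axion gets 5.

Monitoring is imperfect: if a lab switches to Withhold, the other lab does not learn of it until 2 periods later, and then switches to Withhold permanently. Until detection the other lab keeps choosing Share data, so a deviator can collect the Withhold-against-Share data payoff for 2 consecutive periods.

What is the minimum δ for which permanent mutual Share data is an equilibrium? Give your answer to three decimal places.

Deviating for the 2 undetected periods gains 21−11 = 10 per period over cooperation, then loses 11−5 = 6 per period forever once punishment starts.
Gain: 10(1 + δ + … + δ^1); loss: 6·δ^2/(1−δ).
No profitable deviation ⇔ 10(1−δ^2) ≤ 6·δ^2, i.e. δ^2 ≥ 10/(10+6) = 5/8.
Hence δ ≥ (5/8)^(1/2) ≈ 0.791.

0.791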